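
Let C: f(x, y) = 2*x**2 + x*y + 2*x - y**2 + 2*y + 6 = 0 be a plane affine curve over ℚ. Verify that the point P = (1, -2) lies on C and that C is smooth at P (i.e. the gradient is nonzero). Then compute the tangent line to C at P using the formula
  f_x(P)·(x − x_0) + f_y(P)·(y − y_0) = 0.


Tangent line at P: 4*x + 7*y + 10 = 0.

Step 1: f(1, -2) = 0, so P lies on C.
Step 2: partial derivatives
  f_x(x, y) = 4*x + y + 2, f_y(x, y) = x - 2*y + 2.
  f_x(P) = 4, f_y(P) = 7 (gradient nonzero, so P is smooth).
Step 3: tangent line at P: 4·(x − 1) + 7·(y − -2) = 0.
Expanding: 4*x + 7*y + 10 = 0.


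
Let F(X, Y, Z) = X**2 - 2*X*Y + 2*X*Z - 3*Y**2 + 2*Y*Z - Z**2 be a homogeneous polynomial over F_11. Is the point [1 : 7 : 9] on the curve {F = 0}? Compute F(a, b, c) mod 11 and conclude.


F(1,7,9) ≡ 2 (mod 11); P is NOT on the curve.

Evaluate F(1, 7, 9) term-by-term (mod 11).
  X**2 ↦ 1·1·1·1 = 1
  -2*X*Y ↦ -2·1·7·1 = -14
  2*X*Z ↦ 2·1·1·9 = 18
  -3*Y**2 ↦ -3·1·49·1 = -147
  2*Y*Z ↦ 2·1·7·9 = 126
  -Z**2 ↦ -1·1·1·81 = -81
Sum: F(1, 7, 9) = (1) + (-14) + (18) + (-147) + (126) + (-81) = -97.
Reducing mod 11: -97 ≡ 2 (mod 11).
Since F(a, b, c) ≡ 2 ≠ 0 (mod 11), P does NOT lie on the curve.


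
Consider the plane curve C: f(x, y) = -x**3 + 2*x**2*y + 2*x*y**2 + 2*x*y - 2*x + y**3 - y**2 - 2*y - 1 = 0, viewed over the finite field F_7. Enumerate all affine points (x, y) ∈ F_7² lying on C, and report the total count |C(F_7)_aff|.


Affine F_7-points: {(1, 1), (1, 4), (2, 6), (4, 6), (5, 5), (6, 5), (6, 6)}; count = 7.

For each of the 49 pairs (x, y) ∈ F_7², evaluate f(x, y) mod 7. Record the zeros.
  x = 0: [0↦6, 1↦4, 2↦6, 3↦4, 4↦4, 5↦5, 6↦6]  zeros at y ∈ ∅
  x = 1: [0↦3, 1↦0, 2↦5, 3↦3, 4↦0, 5↦2, 6↦1]  zeros at y ∈ {1, 4}
  x = 2: [0↦1, 1↦1, 2↦6, 3↦1, 4↦6, 5↦6, 6↦0]  zeros at y ∈ {6}
  x = 3: [0↦1, 1↦1, 2↦3, 3↦6, 4↦2, 5↦4, 6↦4]  zeros at y ∈ ∅
  x = 4: [0↦4, 1↦1, 2↦4, 3↦5, 4↦3, 5↦4, 6↦0]  zeros at y ∈ {6}
  x = 5: [0↦4, 1↦2, 2↦3, 3↦6, 4↦3, 5↦0, 6↦3]  zeros at y ∈ {5}
  x = 6: [0↦2, 1↦5, 2↦1, 3↦3, 4↦3, 5↦0, 6↦0]  zeros at y ∈ {5, 6}
Collecting zeros: affine points = {(1, 1), (1, 4), (2, 6), (4, 6), (5, 5), (6, 5), (6, 6)}.
Total count |C(F_7)_aff| = 7.


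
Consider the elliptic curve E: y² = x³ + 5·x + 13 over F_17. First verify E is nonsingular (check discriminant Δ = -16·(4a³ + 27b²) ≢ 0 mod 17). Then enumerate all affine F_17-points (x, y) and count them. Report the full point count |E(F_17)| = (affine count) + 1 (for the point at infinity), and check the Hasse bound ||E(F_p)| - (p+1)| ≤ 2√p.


Affine points = {(0, 8), (0, 9), (1, 6), (1, 11), (3, 2), (3, 15), (6, 2), (6, 15), (7, 0), (8, 2), (8, 15), (10, 3), (10, 14), (12, 4), (12, 13)}; affine count = 15; |E(F_17)| = 16.

Discriminant check: Δ ∝ 4a³ + 27b² = 4·5³ + 27·13² = 4·125 + 27·169 ≡ 14 (mod 17). Nonzero ⇒ E is nonsingular.
For each x ∈ F_17, compute rhs = x³ + 5·x + 13 mod 17, then count y ∈ F_17 with y² ≡ rhs.
  x = 0: rhs = 13, matching y values: 8, 9 (2 points).
  x = 1: rhs = 2, matching y values: 6, 11 (2 points).
  x = 2: rhs = 14, matching y values: none (0 points).
  x = 3: rhs = 4, matching y values: 2, 15 (2 points).
  x = 4: rhs = 12, matching y values: none (0 points).
  x = 5: rhs = 10, matching y values: none (0 points).
  x = 6: rhs = 4, matching y values: 2, 15 (2 points).
  x = 7: rhs = 0, matching y values: 0 (1 points).
  x = 8: rhs = 4, matching y values: 2, 15 (2 points).
  x = 9: rhs = 5, matching y values: none (0 points).
  x = 10: rhs = 9, matching y values: 3, 14 (2 points).
  x = 11: rhs = 5, matching y values: none (0 points).
  x = 12: rhs = 16, matching y values: 4, 13 (2 points).
  x = 13: rhs = 14, matching y values: none (0 points).
  x = 14: rhs = 5, matching y values: none (0 points).
  x = 15: rhs = 12, matching y values: none (0 points).
  x = 16: rhs = 7, matching y values: none (0 points).
Total affine count: 15.
Full point count |E(F_17)| = 15 + 1 = 16.
Hasse bound: |16 − (17+1)| = |-2| = 2 ≤ 2√17 ≈ 8.2462 ✓.


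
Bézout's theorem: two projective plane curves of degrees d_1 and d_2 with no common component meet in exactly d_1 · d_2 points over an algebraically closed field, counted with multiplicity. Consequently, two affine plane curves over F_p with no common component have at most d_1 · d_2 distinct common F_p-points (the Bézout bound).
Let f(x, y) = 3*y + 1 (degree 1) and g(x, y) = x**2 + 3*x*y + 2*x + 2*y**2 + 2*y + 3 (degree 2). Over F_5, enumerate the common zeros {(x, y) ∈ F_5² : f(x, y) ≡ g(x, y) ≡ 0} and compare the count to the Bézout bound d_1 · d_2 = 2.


Common zeros: ∅; count = 0; Bézout bound = 2.

deg(f) = 1, deg(g) = 2, so Bézout bound = 2.
Scan x ∈ F_5. For each x, list the y ∈ F_5 with f(x, y) ≡ 0 and those with g(x, y) ≡ 0 (mod 5); the common zeros in that column are the intersection.
  x = 0: f ≡ 0 at y ∈ {3}; g ≡ 0 at y ∈ {2}; common: ∅.
  x = 1: f ≡ 0 at y ∈ {3}; g ≡ 0 at y ∈ ∅; common: ∅.
  x = 2: f ≡ 0 at y ∈ {3}; g ≡ 0 at y ∈ {2, 4}; common: ∅.
  x = 3: f ≡ 0 at y ∈ {3}; g ≡ 0 at y ∈ ∅; common: ∅.
  x = 4: f ≡ 0 at y ∈ {3}; g ≡ 0 at y ∈ {4}; common: ∅.
Collecting: common zeros = ∅, so the count is 0.
Comparison with the Bézout bound: 0 ≤ 2 = deg(f)·deg(g), as expected for curves with no common component (the affine F_5-count falls short of the bound because intersections may lie at infinity, over extension fields, or carry multiplicity).


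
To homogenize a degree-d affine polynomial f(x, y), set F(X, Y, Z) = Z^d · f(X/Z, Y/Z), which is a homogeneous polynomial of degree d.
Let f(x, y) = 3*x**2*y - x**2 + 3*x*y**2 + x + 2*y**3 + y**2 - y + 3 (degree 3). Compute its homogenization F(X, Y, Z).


F(X, Y, Z) = 3*X**2*Y - X**2*Z + 3*X*Y**2 + X*Z**2 + 2*Y**3 + Y**2*Z - Y*Z**2 + 3*Z**3

deg(f) = 3.
Substitute x = X/Z, y = Y/Z into f, then multiply by Z^3.
  monomial 3·x^2·y^1 ↦ 3·X^2·Y^1·Z^0.
  monomial -1·x^2·y^0 ↦ -1·X^2·Y^0·Z^1.
  monomial 3·x^1·y^2 ↦ 3·X^1·Y^2·Z^0.
  monomial 1·x^1·y^0 ↦ 1·X^1·Y^0·Z^2.
  monomial 2·x^0·y^3 ↦ 2·X^0·Y^3·Z^0.
  monomial 1·x^0·y^2 ↦ 1·X^0·Y^2·Z^1.
  monomial -1·x^0·y^1 ↦ -1·X^0·Y^1·Z^2.
  monomial 3·x^0·y^0 ↦ 3·X^0·Y^0·Z^3.
Collecting: F(X, Y, Z) = 3*X**2*Y - X**2*Z + 3*X*Y**2 + X*Z**2 + 2*Y**3 + Y**2*Z - Y*Z**2 + 3*Z**3.


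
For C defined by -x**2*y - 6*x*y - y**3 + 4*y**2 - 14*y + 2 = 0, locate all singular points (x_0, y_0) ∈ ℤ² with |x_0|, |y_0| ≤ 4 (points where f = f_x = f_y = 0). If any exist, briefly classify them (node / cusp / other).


Singular points: {(-3, 1)}; classification: node.

Compute partial derivatives:
  f_x = -2*x*y - 6*y.
  f_y = -x**2 - 6*x - 3*y**2 + 8*y - 14.
Scan x_0 ∈ {−4, ..., 4}. For each x_0, f_y(x_0, y) is a polynomial in y; find its integer roots y ∈ {−4, ..., 4}, then test f_x and f at those candidates.
  x = -4: f_y(-4, y) = -3*y**2 + 8*y - 6; no integer root y with |y| ≤ 4.
  x = -3: f_y(-3, y) = -3*y**2 + 8*y - 5; vanishes at y ∈ {1}. (-3, 1): f_x = 0, f = 0 — SINGULAR.
  x = -2: f_y(-2, y) = -3*y**2 + 8*y - 6; no integer root y with |y| ≤ 4.
  x = -1: f_y(-1, y) = -3*y**2 + 8*y - 9; no integer root y with |y| ≤ 4.
  x = 0: f_y(0, y) = -3*y**2 + 8*y - 14; no integer root y with |y| ≤ 4.
  x = 1: f_y(1, y) = -3*y**2 + 8*y - 21; no integer root y with |y| ≤ 4.
  x = 2: f_y(2, y) = -3*y**2 + 8*y - 30; no integer root y with |y| ≤ 4.
  x = 3: f_y(3, y) = -3*y**2 + 8*y - 41; no integer root y with |y| ≤ 4.
  x = 4: f_y(4, y) = -3*y**2 + 8*y - 54; no integer root y with |y| ≤ 4.
Only singular point on the grid: (-3, 1).
Classify: substitute x = -3 + u, y = 1 + v and expand: f = -u**2*v - u**2 - v**3 + v**2.
No constant or linear terms (consistent with a singular point). Quadratic part: -u**2 + v**2. Cubic part: -u**2*v - v**3.
The quadratic part v**2 - u**2 = (v − u)(v + u) splits into two distinct linear factors, so there are two distinct tangent lines y − 1 = ±(x − -3) — this is a node (ordinary double point).
Classification: node.


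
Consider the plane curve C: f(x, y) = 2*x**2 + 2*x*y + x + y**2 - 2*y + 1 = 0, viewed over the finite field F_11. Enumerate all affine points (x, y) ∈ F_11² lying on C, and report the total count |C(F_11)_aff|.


Affine F_11-points: {(0, 1), (2, 0), (2, 9), (3, 0), (3, 7), (4, 1), (4, 4), (5, 5), (5, 9), (6, 5), (6, 7), (8, 4)}; count = 12.

For each of the 121 pairs (x, y) ∈ F_11², evaluate f(x, y) mod 11. Record the zeros.
  x = 0: [0↦1, 1↦0, 2↦1, 3↦4, 4↦9, 5↦5, 6↦3, 7↦3, 8↦5, 9↦9, 10↦4]  zeros at y ∈ {1}
  x = 1: [0↦4, 1↦5, 2↦8, 3↦2, 4↦9, 5↦7, 6↦7, 7↦9, 8↦2, 9↦8, 10↦5]  zeros at y ∈ ∅
  x = 2: [0↦0, 1↦3, 2↦8, 3↦4, 4↦2, 5↦2, 6↦4, 7↦8, 8↦3, 9↦0, 10↦10]  zeros at y ∈ {0, 9}
  x = 3: [0↦0, 1↦5, 2↦1, 3↦10, 4↦10, 5↦1, 6↦5, 7↦0, 8↦8, 9↦7, 10↦8]  zeros at y ∈ {0, 7}
  x = 4: [0↦4, 1↦0, 2↦9, 3↦9, 4↦0, 5↦4, 6↦10, 7↦7, 8↦6, 9↦7, 10↦10]  zeros at y ∈ {1, 4}
  x = 5: [0↦1, 1↦10, 2↦10, 3↦1, 4↦5, 5↦0, 6↦8, 7↦7, 8↦8, 9↦0, 10↦5]  zeros at y ∈ {5, 9}
  x = 6: [0↦2, 1↦2, 2↦4, 3↦8, 4↦3, 5↦0, 6↦10, 7↦0, 8↦3, 9↦8, 10↦4]  zeros at y ∈ {5, 7}
  x = 7: [0↦7, 1↦9, 2↦2, 3↦8, 4↦5, 5↦4, 6↦5, 7↦8, 8↦2, 9↦9, 10↦7]  zeros at y ∈ ∅
  x = 8: [0↦5, 1↦9, 2↦4, 3↦1, 4↦0, 5↦1, 6↦4, 7↦9, 8↦5, 9↦3, 10↦3]  zeros at y ∈ {4}
  x = 9: [0↦7, 1↦2, 2↦10, 3↦9, 4↦10, 5↦2, 6↦7, 7↦3, 8↦1, 9↦1, 10↦3]  zeros at y ∈ ∅
  x = 10: [0↦2, 1↦10, 2↦9, 3↦10, 4↦2, 5↦7, 6↦3, 7↦1, 8↦1, 9↦3, 10↦7]  zeros at y ∈ ∅
Collecting zeros: affine points = {(0, 1), (2, 0), (2, 9), (3, 0), (3, 7), (4, 1), (4, 4), (5, 5), (5, 9), (6, 5), (6, 7), (8, 4)}.
Total count |C(F_11)_aff| = 12.


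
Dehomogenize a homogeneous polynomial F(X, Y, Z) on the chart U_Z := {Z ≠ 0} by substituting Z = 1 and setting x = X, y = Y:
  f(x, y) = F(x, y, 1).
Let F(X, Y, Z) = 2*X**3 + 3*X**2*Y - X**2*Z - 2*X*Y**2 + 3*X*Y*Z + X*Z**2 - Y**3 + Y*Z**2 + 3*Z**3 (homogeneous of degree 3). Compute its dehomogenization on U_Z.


f(x, y) = 2*x**3 + 3*x**2*y - x**2 - 2*x*y**2 + 3*x*y + x - y**3 + y + 3

On U_Z we set Z = 1. Each monomial c·X^i·Y^j·Z^k in F becomes c·x^i·y^j·1^k = c·x^i·y^j.
Substituting Z = 1: F(X, Y, 1) = 2*x**3 + 3*x**2*y - x**2 - 2*x*y**2 + 3*x*y + x - y**3 + y + 3.
Note: deg(f) ≤ deg(F) = 3; strict inequality happens when F is divisible by Z (lost terms).


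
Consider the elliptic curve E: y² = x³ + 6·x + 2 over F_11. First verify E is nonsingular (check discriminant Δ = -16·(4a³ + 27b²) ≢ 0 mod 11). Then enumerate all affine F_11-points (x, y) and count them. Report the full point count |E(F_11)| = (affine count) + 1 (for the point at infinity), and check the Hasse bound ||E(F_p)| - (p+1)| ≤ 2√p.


Affine points = {(1, 3), (1, 8), (2, 0), (3, 5), (3, 6), (5, 5), (5, 6), (6, 1), (6, 10), (8, 1), (8, 10), (9, 2), (9, 9)}; affine count = 13; |E(F_11)| = 14.

Discriminant check: Δ ∝ 4a³ + 27b² = 4·6³ + 27·2² = 4·216 + 27·4 ≡ 4 (mod 11). Nonzero ⇒ E is nonsingular.
For each x ∈ F_11, compute rhs = x³ + 6·x + 2 mod 11, then count y ∈ F_11 with y² ≡ rhs.
  x = 0: rhs = 2, matching y values: none (0 points).
  x = 1: rhs = 9, matching y values: 3, 8 (2 points).
  x = 2: rhs = 0, matching y values: 0 (1 points).
  x = 3: rhs = 3, matching y values: 5, 6 (2 points).
  x = 4: rhs = 2, matching y values: none (0 points).
  x = 5: rhs = 3, matching y values: 5, 6 (2 points).
  x = 6: rhs = 1, matching y values: 1, 10 (2 points).
  x = 7: rhs = 2, matching y values: none (0 points).
  x = 8: rhs = 1, matching y values: 1, 10 (2 points).
  x = 9: rhs = 4, matching y values: 2, 9 (2 points).
  x = 10: rhs = 6, matching y values: none (0 points).
Total affine count: 13.
Full point count |E(F_11)| = 13 + 1 = 14.
Hasse bound: |14 − (11+1)| = |2| = 2 ≤ 2√11 ≈ 6.6332 ✓.


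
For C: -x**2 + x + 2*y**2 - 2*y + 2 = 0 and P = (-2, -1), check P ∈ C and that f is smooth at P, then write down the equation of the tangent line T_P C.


Tangent line at P: 5*x - 6*y + 4 = 0.

Step 1: f(-2, -1) = 0, so P lies on C.
Step 2: partial derivatives
  f_x(x, y) = 1 - 2*x, f_y(x, y) = 4*y - 2.
  f_x(P) = 5, f_y(P) = -6 (gradient nonzero, so P is smooth).
Step 3: tangent line at P: 5·(x − -2) + -6·(y − -1) = 0.
Expanding: 5*x - 6*y + 4 = 0.


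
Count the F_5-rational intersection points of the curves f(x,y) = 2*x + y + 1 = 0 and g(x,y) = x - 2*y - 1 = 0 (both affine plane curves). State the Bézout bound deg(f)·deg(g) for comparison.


Common zeros: ∅; count = 0; Bézout bound = 1.

deg(f) = 1, deg(g) = 1, so Bézout bound = 1.
Scan x ∈ F_5. For each x, list the y ∈ F_5 with f(x, y) ≡ 0 and those with g(x, y) ≡ 0 (mod 5); the common zeros in that column are the intersection.
  x = 0: f ≡ 0 at y ∈ {4}; g ≡ 0 at y ∈ {2}; common: ∅.
  x = 1: f ≡ 0 at y ∈ {2}; g ≡ 0 at y ∈ {0}; common: ∅.
  x = 2: f ≡ 0 at y ∈ {0}; g ≡ 0 at y ∈ {3}; common: ∅.
  x = 3: f ≡ 0 at y ∈ {3}; g ≡ 0 at y ∈ {1}; common: ∅.
  x = 4: f ≡ 0 at y ∈ {1}; g ≡ 0 at y ∈ {4}; common: ∅.
Collecting: common zeros = ∅, so the count is 0.
Comparison with the Bézout bound: 0 ≤ 1 = deg(f)·deg(g), as expected for curves with no common component (the affine F_5-count falls short of the bound because intersections may lie at infinity, over extension fields, or carry multiplicity).


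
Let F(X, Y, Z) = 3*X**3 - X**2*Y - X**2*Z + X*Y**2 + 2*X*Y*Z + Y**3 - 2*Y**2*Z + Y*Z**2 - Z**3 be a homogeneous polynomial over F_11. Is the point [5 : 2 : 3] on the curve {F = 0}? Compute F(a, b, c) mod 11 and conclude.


F(5,2,3) ≡ 8 (mod 11); P is NOT on the curve.

Evaluate F(5, 2, 3) term-by-term (mod 11).
  3*X**3 ↦ 3·125·1·1 = 375
  -X**2*Y ↦ -1·25·2·1 = -50
  -X**2*Z ↦ -1·25·1·3 = -75
  X*Y**2 ↦ 1·5·4·1 = 20
  2*X*Y*Z ↦ 2·5·2·3 = 60
  Y**3 ↦ 1·1·8·1 = 8
  -2*Y**2*Z ↦ -2·1·4·3 = -24
  Y*Z**2 ↦ 1·1·2·9 = 18
  -Z**3 ↦ -1·1·1·27 = -27
Sum: F(5, 2, 3) = (375) + (-50) + (-75) + (20) + (60) + (8) + (-24) + (18) + (-27) = 305.
Reducing mod 11: 305 ≡ 8 (mod 11).
Since F(a, b, c) ≡ 8 ≠ 0 (mod 11), P does NOT lie on the curve.


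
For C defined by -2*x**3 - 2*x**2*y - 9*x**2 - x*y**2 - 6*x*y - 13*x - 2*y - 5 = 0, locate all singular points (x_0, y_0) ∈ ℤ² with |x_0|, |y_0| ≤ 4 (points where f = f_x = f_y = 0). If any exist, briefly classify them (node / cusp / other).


Singular points: {(-1, -1)}; classification: node.

Compute partial derivatives:
  f_x = -6*x**2 - 4*x*y - 18*x - y**2 - 6*y - 13.
  f_y = -2*x**2 - 2*x*y - 6*x - 2.
Scan x_0 ∈ {−4, ..., 4}. For each x_0, f_y(x_0, y) is a polynomial in y; find its integer roots y ∈ {−4, ..., 4}, then test f_x and f at those candidates.
  x = -4: f_y(-4, y) = 8*y - 10; no integer root y with |y| ≤ 4.
  x = -3: f_y(-3, y) = 6*y - 2; no integer root y with |y| ≤ 4.
  x = -2: f_y(-2, y) = 4*y + 2; no integer root y with |y| ≤ 4.
  x = -1: f_y(-1, y) = 2*y + 2; vanishes at y ∈ {-1}. (-1, -1): f_x = 0, f = 0 — SINGULAR.
  x = 0: f_y(0, y) = -2; no integer root y with |y| ≤ 4.
  x = 1: f_y(1, y) = -2*y - 10; no integer root y with |y| ≤ 4.
  x = 2: f_y(2, y) = -4*y - 22; no integer root y with |y| ≤ 4.
  x = 3: f_y(3, y) = -6*y - 38; no integer root y with |y| ≤ 4.
  x = 4: f_y(4, y) = -8*y - 58; no integer root y with |y| ≤ 4.
Only singular point on the grid: (-1, -1).
Classify: substitute x = -1 + u, y = -1 + v and expand: f = -2*u**3 - 2*u**2*v - u**2 - u*v**2 + v**2.
No constant or linear terms (consistent with a singular point). Quadratic part: -u**2 + v**2. Cubic part: -2*u**3 - 2*u**2*v - u*v**2.
The quadratic part v**2 - u**2 = (v − u)(v + u) splits into two distinct linear factors, so there are two distinct tangent lines y − -1 = ±(x − -1) — this is a node (ordinary double point).
Classification: node.


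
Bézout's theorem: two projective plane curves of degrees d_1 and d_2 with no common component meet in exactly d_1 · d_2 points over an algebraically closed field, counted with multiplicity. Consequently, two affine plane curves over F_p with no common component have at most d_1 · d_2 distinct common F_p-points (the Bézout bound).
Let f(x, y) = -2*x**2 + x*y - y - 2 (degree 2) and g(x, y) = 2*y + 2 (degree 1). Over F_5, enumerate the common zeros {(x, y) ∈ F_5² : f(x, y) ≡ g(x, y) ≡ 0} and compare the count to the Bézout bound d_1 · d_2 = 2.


Common zeros: ∅; count = 0; Bézout bound = 2.

deg(f) = 2, deg(g) = 1, so Bézout bound = 2.
Scan x ∈ F_5. For each x, list the y ∈ F_5 with f(x, y) ≡ 0 and those with g(x, y) ≡ 0 (mod 5); the common zeros in that column are the intersection.
  x = 0: f ≡ 0 at y ∈ {3}; g ≡ 0 at y ∈ {4}; common: ∅.
  x = 1: f ≡ 0 at y ∈ ∅; g ≡ 0 at y ∈ {4}; common: ∅.
  x = 2: f ≡ 0 at y ∈ {0}; g ≡ 0 at y ∈ {4}; common: ∅.
  x = 3: f ≡ 0 at y ∈ {0}; g ≡ 0 at y ∈ {4}; common: ∅.
  x = 4: f ≡ 0 at y ∈ {3}; g ≡ 0 at y ∈ {4}; common: ∅.
Collecting: common zeros = ∅, so the count is 0.
Comparison with the Bézout bound: 0 ≤ 2 = deg(f)·deg(g), as expected for curves with no common component (the affine F_5-count falls short of the bound because intersections may lie at infinity, over extension fields, or carry multiplicity).


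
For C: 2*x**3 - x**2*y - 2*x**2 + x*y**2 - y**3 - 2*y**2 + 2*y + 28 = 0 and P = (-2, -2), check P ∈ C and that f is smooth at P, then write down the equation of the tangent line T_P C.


Tangent line at P: 28*x + 2*y + 60 = 0.

Step 1: f(-2, -2) = 0, so P lies on C.
Step 2: partial derivatives
  f_x(x, y) = 6*x**2 - 2*x*y - 4*x + y**2, f_y(x, y) = -x**2 + 2*x*y - 3*y**2 - 4*y + 2.
  f_x(P) = 28, f_y(P) = 2 (gradient nonzero, so P is smooth).
Step 3: tangent line at P: 28·(x − -2) + 2·(y − -2) = 0.
Expanding: 28*x + 2*y + 60 = 0.


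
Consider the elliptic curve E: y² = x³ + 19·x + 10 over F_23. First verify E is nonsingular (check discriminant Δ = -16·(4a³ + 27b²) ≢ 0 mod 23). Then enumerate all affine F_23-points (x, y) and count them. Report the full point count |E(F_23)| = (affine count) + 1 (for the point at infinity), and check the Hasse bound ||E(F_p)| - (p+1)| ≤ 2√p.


Affine points = {(3, 5), (3, 18), (4, 9), (4, 14), (5, 0), (6, 8), (6, 15), (7, 7), (7, 16), (9, 6), (9, 17), (10, 2), (10, 21), (11, 3), (11, 20), (13, 4), (13, 19), (15, 6), (15, 17), (17, 5), (17, 18), (19, 10), (19, 13), (20, 8), (20, 15), (22, 6), (22, 17)}; affine count = 27; |E(F_23)| = 28.

Discriminant check: Δ ∝ 4a³ + 27b² = 4·19³ + 27·10² = 4·6859 + 27·100 ≡ 6 (mod 23). Nonzero ⇒ E is nonsingular.
For each x ∈ F_23, compute rhs = x³ + 19·x + 10 mod 23, then count y ∈ F_23 with y² ≡ rhs.
  x = 0: rhs = 10, matching y values: none (0 points).
  x = 1: rhs = 7, matching y values: none (0 points).
  x = 2: rhs = 10, matching y values: none (0 points).
  x = 3: rhs = 2, matching y values: 5, 18 (2 points).
  x = 4: rhs = 12, matching y values: 9, 14 (2 points).
  x = 5: rhs = 0, matching y values: 0 (1 points).
  x = 6: rhs = 18, matching y values: 8, 15 (2 points).
  x = 7: rhs = 3, matching y values: 7, 16 (2 points).
  x = 8: rhs = 7, matching y values: none (0 points).
  x = 9: rhs = 13, matching y values: 6, 17 (2 points).
  x = 10: rhs = 4, matching y values: 2, 21 (2 points).
  x = 11: rhs = 9, matching y values: 3, 20 (2 points).
  x = 12: rhs = 11, matching y values: none (0 points).
  x = 13: rhs = 16, matching y values: 4, 19 (2 points).
  x = 14: rhs = 7, matching y values: none (0 points).
  x = 15: rhs = 13, matching y values: 6, 17 (2 points).
  x = 16: rhs = 17, matching y values: none (0 points).
  x = 17: rhs = 2, matching y values: 5, 18 (2 points).
  x = 18: rhs = 20, matching y values: none (0 points).
  x = 19: rhs = 8, matching y values: 10, 13 (2 points).
  x = 20: rhs = 18, matching y values: 8, 15 (2 points).
  x = 21: rhs = 10, matching y values: none (0 points).
  x = 22: rhs = 13, matching y values: 6, 17 (2 points).
Total affine count: 27.
Full point count |E(F_23)| = 27 + 1 = 28.
Hasse bound: |28 − (23+1)| = |4| = 4 ≤ 2√23 ≈ 9.5917 ✓.


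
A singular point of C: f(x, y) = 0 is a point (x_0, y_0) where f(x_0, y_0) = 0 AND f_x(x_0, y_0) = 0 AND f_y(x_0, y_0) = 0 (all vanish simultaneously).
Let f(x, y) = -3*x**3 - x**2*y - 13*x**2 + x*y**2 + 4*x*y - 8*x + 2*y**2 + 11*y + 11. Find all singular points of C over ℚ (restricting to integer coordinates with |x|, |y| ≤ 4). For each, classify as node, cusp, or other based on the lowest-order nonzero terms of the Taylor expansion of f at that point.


Singular points: {(-1, -3)}; classification: node.

Compute partial derivatives:
  f_x = -9*x**2 - 2*x*y - 26*x + y**2 + 4*y - 8.
  f_y = -x**2 + 2*x*y + 4*x + 4*y + 11.
Scan x_0 ∈ {−4, ..., 4}. For each x_0, f_y(x_0, y) is a polynomial in y; find its integer roots y ∈ {−4, ..., 4}, then test f_x and f at those candidates.
  x = -4: f_y(-4, y) = -4*y - 21; no integer root y with |y| ≤ 4.
  x = -3: f_y(-3, y) = -2*y - 10; no integer root y with |y| ≤ 4.
  x = -2: f_y(-2, y) = -1; no integer root y with |y| ≤ 4.
  x = -1: f_y(-1, y) = 2*y + 6; vanishes at y ∈ {-3}. (-1, -3): f_x = 0, f = 0 — SINGULAR.
  x = 0: f_y(0, y) = 4*y + 11; no integer root y with |y| ≤ 4.
  x = 1: f_y(1, y) = 6*y + 14; no integer root y with |y| ≤ 4.
  x = 2: f_y(2, y) = 8*y + 15; no integer root y with |y| ≤ 4.
  x = 3: f_y(3, y) = 10*y + 14; no integer root y with |y| ≤ 4.
  x = 4: f_y(4, y) = 12*y + 11; no integer root y with |y| ≤ 4.
Only singular point on the grid: (-1, -3).
Classify: substitute x = -1 + u, y = -3 + v and expand: f = -3*u**3 - u**2*v - u**2 + u*v**2 + v**2.
No constant or linear terms (consistent with a singular point). Quadratic part: -u**2 + v**2. Cubic part: -3*u**3 - u**2*v + u*v**2.
The quadratic part v**2 - u**2 = (v − u)(v + u) splits into two distinct linear factors, so there are two distinct tangent lines y − -3 = ±(x − -1) — this is a node (ordinary double point).
Classification: node.


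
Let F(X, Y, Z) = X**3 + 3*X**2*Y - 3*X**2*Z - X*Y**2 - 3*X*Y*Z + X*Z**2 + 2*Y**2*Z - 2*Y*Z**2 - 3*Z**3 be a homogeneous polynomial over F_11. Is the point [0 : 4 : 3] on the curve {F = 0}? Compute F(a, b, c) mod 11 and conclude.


F(0,4,3) ≡ 9 (mod 11); P is NOT on the curve.

Evaluate F(0, 4, 3) term-by-term (mod 11).
  X**3 ↦ 1·0·1·1 = 0
  3*X**2*Y ↦ 3·0·4·1 = 0
  -3*X**2*Z ↦ -3·0·1·3 = 0
  -X*Y**2 ↦ -1·0·16·1 = 0
  -3*X*Y*Z ↦ -3·0·4·3 = 0
  X*Z**2 ↦ 1·0·1·9 = 0
  2*Y**2*Z ↦ 2·1·16·3 = 96
  -2*Y*Z**2 ↦ -2·1·4·9 = -72
  -3*Z**3 ↦ -3·1·1·27 = -81
Sum: F(0, 4, 3) = (0) + (0) + (0) + (0) + (0) + (0) + (96) + (-72) + (-81) = -57.
Reducing mod 11: -57 ≡ 9 (mod 11).
Since F(a, b, c) ≡ 9 ≠ 0 (mod 11), P does NOT lie on the curve.


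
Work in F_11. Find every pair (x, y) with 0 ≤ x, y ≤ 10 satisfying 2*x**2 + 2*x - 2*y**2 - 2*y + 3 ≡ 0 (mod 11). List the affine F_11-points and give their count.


Affine F_11-points: {(1, 4), (1, 6), (2, 1), (2, 9), (3, 5), (7, 5), (8, 1), (8, 9), (9, 4), (9, 6)}; count = 10.

For each of the 121 pairs (x, y) ∈ F_11², evaluate f(x, y) mod 11. Record the zeros.
  x = 0: [0↦3, 1↦10, 2↦2, 3↦1, 4↦7, 5↦9, 6↦7, 7↦1, 8↦2, 9↦10, 10↦3]  zeros at y ∈ ∅
  x = 1: [0↦7, 1↦3, 2↦6, 3↦5, 4↦0, 5↦2, 6↦0, 7↦5, 8↦6, 9↦3, 10↦7]  zeros at y ∈ {4, 6}
  x = 2: [0↦4, 1↦0, 2↦3, 3↦2, 4↦8, 5↦10, 6↦8, 7↦2, 8↦3, 9↦0, 10↦4]  zeros at y ∈ {1, 9}
  x = 3: [0↦5, 1↦1, 2↦4, 3↦3, 4↦9, 5↦0, 6↦9, 7↦3, 8↦4, 9↦1, 10↦5]  zeros at y ∈ {5}
  x = 4: [0↦10, 1↦6, 2↦9, 3↦8, 4↦3, 5↦5, 6↦3, 7↦8, 8↦9, 9↦6, 10↦10]  zeros at y ∈ ∅
  x = 5: [0↦8, 1↦4, 2↦7, 3↦6, 4↦1, 5↦3, 6↦1, 7↦6, 8↦7, 9↦4, 10↦8]  zeros at y ∈ ∅
  x = 6: [0↦10, 1↦6, 2↦9, 3↦8, 4↦3, 5↦5, 6↦3, 7↦8, 8↦9, 9↦6, 10↦10]  zeros at y ∈ ∅
  x = 7: [0↦5, 1↦1, 2↦4, 3↦3, 4↦9, 5↦0, 6↦9, 7↦3, 8↦4, 9↦1, 10↦5]  zeros at y ∈ {5}
  x = 8: [0↦4, 1↦0, 2↦3, 3↦2, 4↦8, 5↦10, 6↦8, 7↦2, 8↦3, 9↦0, 10↦4]  zeros at y ∈ {1, 9}
  x = 9: [0↦7, 1↦3, 2↦6, 3↦5, 4↦0, 5↦2, 6↦0, 7↦5, 8↦6, 9↦3, 10↦7]  zeros at y ∈ {4, 6}
  x = 10: [0↦3, 1↦10, 2↦2, 3↦1, 4↦7, 5↦9, 6↦7, 7↦1, 8↦2, 9↦10, 10↦3]  zeros at y ∈ ∅
Collecting zeros: affine points = {(1, 4), (1, 6), (2, 1), (2, 9), (3, 5), (7, 5), (8, 1), (8, 9), (9, 4), (9, 6)}.
Total count |C(F_11)_aff| = 10.


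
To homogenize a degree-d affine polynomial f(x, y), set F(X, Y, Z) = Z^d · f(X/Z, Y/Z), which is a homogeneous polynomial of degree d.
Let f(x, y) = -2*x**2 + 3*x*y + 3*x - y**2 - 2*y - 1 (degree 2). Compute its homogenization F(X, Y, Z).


F(X, Y, Z) = -2*X**2 + 3*X*Y + 3*X*Z - Y**2 - 2*Y*Z - Z**2

deg(f) = 2.
Substitute x = X/Z, y = Y/Z into f, then multiply by Z^2.
  monomial -2·x^2·y^0 ↦ -2·X^2·Y^0·Z^0.
  monomial 3·x^1·y^1 ↦ 3·X^1·Y^1·Z^0.
  monomial 3·x^1·y^0 ↦ 3·X^1·Y^0·Z^1.
  monomial -1·x^0·y^2 ↦ -1·X^0·Y^2·Z^0.
  monomial -2·x^0·y^1 ↦ -2·X^0·Y^1·Z^1.
  monomial -1·x^0·y^0 ↦ -1·X^0·Y^0·Z^2.
Collecting: F(X, Y, Z) = -2*X**2 + 3*X*Y + 3*X*Z - Y**2 - 2*Y*Z - Z**2.


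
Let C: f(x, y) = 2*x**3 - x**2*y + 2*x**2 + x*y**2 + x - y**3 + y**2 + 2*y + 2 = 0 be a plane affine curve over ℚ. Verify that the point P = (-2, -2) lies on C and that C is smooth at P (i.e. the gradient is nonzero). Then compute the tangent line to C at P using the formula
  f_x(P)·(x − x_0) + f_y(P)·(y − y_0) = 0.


Tangent line at P: 13*x - 10*y + 6 = 0.

Step 1: f(-2, -2) = 0, so P lies on C.
Step 2: partial derivatives
  f_x(x, y) = 6*x**2 - 2*x*y + 4*x + y**2 + 1, f_y(x, y) = -x**2 + 2*x*y - 3*y**2 + 2*y + 2.
  f_x(P) = 13, f_y(P) = -10 (gradient nonzero, so P is smooth).
Step 3: tangent line at P: 13·(x − -2) + -10·(y − -2) = 0.
Expanding: 13*x - 10*y + 6 = 0.


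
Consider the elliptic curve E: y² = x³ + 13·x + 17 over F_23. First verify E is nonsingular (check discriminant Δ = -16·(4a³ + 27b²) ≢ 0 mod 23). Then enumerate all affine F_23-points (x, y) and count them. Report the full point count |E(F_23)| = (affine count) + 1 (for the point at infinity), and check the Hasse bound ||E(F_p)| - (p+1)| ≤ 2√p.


Affine points = {(1, 10), (1, 13), (4, 8), (4, 15), (5, 0), (6, 9), (6, 14), (8, 9), (8, 14), (9, 9), (9, 14), (19, 4), (19, 19), (21, 11), (21, 12), (22, 7), (22, 16)}; affine count = 17; |E(F_23)| = 18.

Discriminant check: Δ ∝ 4a³ + 27b² = 4·13³ + 27·17² = 4·2197 + 27·289 ≡ 8 (mod 23). Nonzero ⇒ E is nonsingular.
For each x ∈ F_23, compute rhs = x³ + 13·x + 17 mod 23, then count y ∈ F_23 with y² ≡ rhs.
  x = 0: rhs = 17, matching y values: none (0 points).
  x = 1: rhs = 8, matching y values: 10, 13 (2 points).
  x = 2: rhs = 5, matching y values: none (0 points).
  x = 3: rhs = 14, matching y values: none (0 points).
  x = 4: rhs = 18, matching y values: 8, 15 (2 points).
  x = 5: rhs = 0, matching y values: 0 (1 points).
  x = 6: rhs = 12, matching y values: 9, 14 (2 points).
  x = 7: rhs = 14, matching y values: none (0 points).
  x = 8: rhs = 12, matching y values: 9, 14 (2 points).
  x = 9: rhs = 12, matching y values: 9, 14 (2 points).
  x = 10: rhs = 20, matching y values: none (0 points).
  x = 11: rhs = 19, matching y values: none (0 points).
  x = 12: rhs = 15, matching y values: none (0 points).
  x = 13: rhs = 14, matching y values: none (0 points).
  x = 14: rhs = 22, matching y values: none (0 points).
  x = 15: rhs = 22, matching y values: none (0 points).
  x = 16: rhs = 20, matching y values: none (0 points).
  x = 17: rhs = 22, matching y values: none (0 points).
  x = 18: rhs = 11, matching y values: none (0 points).
  x = 19: rhs = 16, matching y values: 4, 19 (2 points).
  x = 20: rhs = 20, matching y values: none (0 points).
  x = 21: rhs = 6, matching y values: 11, 12 (2 points).
  x = 22: rhs = 3, matching y values: 7, 16 (2 points).
Total affine count: 17.
Full point count |E(F_23)| = 17 + 1 = 18.
Hasse bound: |18 − (23+1)| = |-6| = 6 ≤ 2√23 ≈ 9.5917 ✓.


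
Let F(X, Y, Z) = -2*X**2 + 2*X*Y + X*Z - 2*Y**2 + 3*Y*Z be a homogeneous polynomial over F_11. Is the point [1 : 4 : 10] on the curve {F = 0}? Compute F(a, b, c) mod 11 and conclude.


F(1,4,10) ≡ 5 (mod 11); P is NOT on the curve.

Evaluate F(1, 4, 10) term-by-term (mod 11).
  -2*X**2 ↦ -2·1·1·1 = -2
  2*X*Y ↦ 2·1·4·1 = 8
  X*Z ↦ 1·1·1·10 = 10
  -2*Y**2 ↦ -2·1·16·1 = -32
  3*Y*Z ↦ 3·1·4·10 = 120
Sum: F(1, 4, 10) = (-2) + (8) + (10) + (-32) + (120) = 104.
Reducing mod 11: 104 ≡ 5 (mod 11).
Since F(a, b, c) ≡ 5 ≠ 0 (mod 11), P does NOT lie on the curve.


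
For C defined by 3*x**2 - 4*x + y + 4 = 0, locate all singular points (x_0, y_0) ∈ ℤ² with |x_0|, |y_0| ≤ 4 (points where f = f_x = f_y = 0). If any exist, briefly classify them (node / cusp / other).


No singular points in the scanned grid; C is smooth there.

Compute partial derivatives:
  f_x = 6*x - 4.
  f_y = 1.
f_y = 1 is a nonzero constant, so f_y never vanishes: no point (x, y) can satisfy f = f_x = f_y = 0. In particular no (x, y) ∈ {−4, ..., 4}² is singular; the curve is smooth.


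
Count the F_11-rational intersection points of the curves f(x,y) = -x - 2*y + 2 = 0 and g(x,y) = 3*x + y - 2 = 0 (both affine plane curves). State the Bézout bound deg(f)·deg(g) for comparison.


Common zeros: {(7, 3)}; count = 1; Bézout bound = 1.

deg(f) = 1, deg(g) = 1, so Bézout bound = 1.
Scan x ∈ F_11. For each x, list the y ∈ F_11 with f(x, y) ≡ 0 and those with g(x, y) ≡ 0 (mod 11); the common zeros in that column are the intersection.
  x = 0: f ≡ 0 at y ∈ {1}; g ≡ 0 at y ∈ {2}; common: ∅.
  x = 1: f ≡ 0 at y ∈ {6}; g ≡ 0 at y ∈ {10}; common: ∅.
  x = 2: f ≡ 0 at y ∈ {0}; g ≡ 0 at y ∈ {7}; common: ∅.
  x = 3: f ≡ 0 at y ∈ {5}; g ≡ 0 at y ∈ {4}; common: ∅.
  x = 4: f ≡ 0 at y ∈ {10}; g ≡ 0 at y ∈ {1}; common: ∅.
  x = 5: f ≡ 0 at y ∈ {4}; g ≡ 0 at y ∈ {9}; common: ∅.
  x = 6: f ≡ 0 at y ∈ {9}; g ≡ 0 at y ∈ {6}; common: ∅.
  x = 7: f ≡ 0 at y ∈ {3}; g ≡ 0 at y ∈ {3}; common: {3}.
  x = 8: f ≡ 0 at y ∈ {8}; g ≡ 0 at y ∈ {0}; common: ∅.
  x = 9: f ≡ 0 at y ∈ {2}; g ≡ 0 at y ∈ {8}; common: ∅.
  x = 10: f ≡ 0 at y ∈ {7}; g ≡ 0 at y ∈ {5}; common: ∅.
Collecting: common zeros = {(7, 3)}, so the count is 1.
Comparison with the Bézout bound: 1 ≤ 1 = deg(f)·deg(g), as expected for curves with no common component (the bound is attained).


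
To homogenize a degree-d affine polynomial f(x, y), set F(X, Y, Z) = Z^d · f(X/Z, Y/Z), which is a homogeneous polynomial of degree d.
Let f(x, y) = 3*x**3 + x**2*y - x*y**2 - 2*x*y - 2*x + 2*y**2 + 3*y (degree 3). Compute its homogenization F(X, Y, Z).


F(X, Y, Z) = 3*X**3 + X**2*Y - X*Y**2 - 2*X*Y*Z - 2*X*Z**2 + 2*Y**2*Z + 3*Y*Z**2

deg(f) = 3.
Substitute x = X/Z, y = Y/Z into f, then multiply by Z^3.
  monomial 3·x^3·y^0 ↦ 3·X^3·Y^0·Z^0.
  monomial 1·x^2·y^1 ↦ 1·X^2·Y^1·Z^0.
  monomial -1·x^1·y^2 ↦ -1·X^1·Y^2·Z^0.
  monomial -2·x^1·y^1 ↦ -2·X^1·Y^1·Z^1.
  monomial -2·x^1·y^0 ↦ -2·X^1·Y^0·Z^2.
  monomial 2·x^0·y^2 ↦ 2·X^0·Y^2·Z^1.
  monomial 3·x^0·y^1 ↦ 3·X^0·Y^1·Z^2.
Collecting: F(X, Y, Z) = 3*X**3 + X**2*Y - X*Y**2 - 2*X*Y*Z - 2*X*Z**2 + 2*Y**2*Z + 3*Y*Z**2.


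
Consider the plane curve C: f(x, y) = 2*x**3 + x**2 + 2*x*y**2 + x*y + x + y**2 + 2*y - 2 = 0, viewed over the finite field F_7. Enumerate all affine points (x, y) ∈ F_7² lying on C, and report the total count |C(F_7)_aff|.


Affine F_7-points: {(2, 3), (2, 6), (3, 4), (4, 1), (4, 3), (5, 2), (5, 5)}; count = 7.

For each of the 49 pairs (x, y) ∈ F_7², evaluate f(x, y) mod 7. Record the zeros.
  x = 0: [0↦5, 1↦1, 2↦6, 3↦6, 4↦1, 5↦5, 6↦4]  zeros at y ∈ ∅
  x = 1: [0↦2, 1↦1, 2↦6, 3↦3, 4↦6, 5↦1, 6↦2]  zeros at y ∈ ∅
  x = 2: [0↦6, 1↦1, 2↦6, 3↦0, 4↦4, 5↦4, 6↦0]  zeros at y ∈ {3, 6}
  x = 3: [0↦1, 1↦6, 2↦4, 3↦2, 4↦0, 5↦5, 6↦3]  zeros at y ∈ {4}
  x = 4: [0↦6, 1↦0, 2↦5, 3↦0, 4↦6, 5↦2, 6↦2]  zeros at y ∈ {1, 3}
  x = 5: [0↦5, 1↦2, 2↦0, 3↦6, 4↦6, 5↦0, 6↦2]  zeros at y ∈ {2, 5}
  x = 6: [0↦3, 1↦3, 2↦1, 3↦4, 4↦5, 5↦4, 6↦1]  zeros at y ∈ ∅
Collecting zeros: affine points = {(2, 3), (2, 6), (3, 4), (4, 1), (4, 3), (5, 2), (5, 5)}.
Total count |C(F_7)_aff| = 7.


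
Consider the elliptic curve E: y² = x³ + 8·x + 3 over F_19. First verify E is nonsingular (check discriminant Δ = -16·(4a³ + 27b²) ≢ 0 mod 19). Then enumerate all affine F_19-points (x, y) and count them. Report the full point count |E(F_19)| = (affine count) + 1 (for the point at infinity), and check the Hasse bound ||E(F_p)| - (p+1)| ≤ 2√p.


Affine points = {(3, 4), (3, 15), (4, 2), (4, 17), (5, 4), (5, 15), (6, 1), (6, 18), (8, 3), (8, 16), (9, 5), (9, 14), (10, 0), (11, 4), (11, 15), (13, 9), (13, 10), (14, 3), (14, 16), (16, 3), (16, 16), (17, 6), (17, 13)}; affine count = 23; |E(F_19)| = 24.

Discriminant check: Δ ∝ 4a³ + 27b² = 4·8³ + 27·3² = 4·512 + 27·9 ≡ 11 (mod 19). Nonzero ⇒ E is nonsingular.
For each x ∈ F_19, compute rhs = x³ + 8·x + 3 mod 19, then count y ∈ F_19 with y² ≡ rhs.
  x = 0: rhs = 3, matching y values: none (0 points).
  x = 1: rhs = 12, matching y values: none (0 points).
  x = 2: rhs = 8, matching y values: none (0 points).
  x = 3: rhs = 16, matching y values: 4, 15 (2 points).
  x = 4: rhs = 4, matching y values: 2, 17 (2 points).
  x = 5: rhs = 16, matching y values: 4, 15 (2 points).
  x = 6: rhs = 1, matching y values: 1, 18 (2 points).
  x = 7: rhs = 3, matching y values: none (0 points).
  x = 8: rhs = 9, matching y values: 3, 16 (2 points).
  x = 9: rhs = 6, matching y values: 5, 14 (2 points).
  x = 10: rhs = 0, matching y values: 0 (1 points).
  x = 11: rhs = 16, matching y values: 4, 15 (2 points).
  x = 12: rhs = 3, matching y values: none (0 points).
  x = 13: rhs = 5, matching y values: 9, 10 (2 points).
  x = 14: rhs = 9, matching y values: 3, 16 (2 points).
  x = 15: rhs = 2, matching y values: none (0 points).
  x = 16: rhs = 9, matching y values: 3, 16 (2 points).
  x = 17: rhs = 17, matching y values: 6, 13 (2 points).
  x = 18: rhs = 13, matching y values: none (0 points).
Total affine count: 23.
Full point count |E(F_19)| = 23 + 1 = 24.
Hasse bound: |24 − (19+1)| = |4| = 4 ≤ 2√19 ≈ 8.7178 ✓.


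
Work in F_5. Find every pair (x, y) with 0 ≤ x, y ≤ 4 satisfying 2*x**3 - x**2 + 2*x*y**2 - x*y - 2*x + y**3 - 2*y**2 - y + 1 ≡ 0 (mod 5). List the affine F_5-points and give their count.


Affine F_5-points: {(1, 0), (2, 3), (3, 0), (4, 0), (4, 4)}; count = 5.

For each of the 25 pairs (x, y) ∈ F_5², evaluate f(x, y) mod 5. Record the zeros.
  x = 0: [0↦1, 1↦4, 2↦4, 3↦2, 4↦4]  zeros at y ∈ ∅
  x = 1: [0↦0, 1↦4, 2↦4, 3↦1, 4↦1]  zeros at y ∈ {0}
  x = 2: [0↦4, 1↦4, 2↦4, 3↦0, 4↦3]  zeros at y ∈ {3}
  x = 3: [0↦0, 1↦1, 2↦1, 3↦1, 4↦2]  zeros at y ∈ {0}
  x = 4: [0↦0, 1↦2, 2↦2, 3↦1, 4↦0]  zeros at y ∈ {0, 4}
Collecting zeros: affine points = {(1, 0), (2, 3), (3, 0), (4, 0), (4, 4)}.
Total count |C(F_5)_aff| = 5.


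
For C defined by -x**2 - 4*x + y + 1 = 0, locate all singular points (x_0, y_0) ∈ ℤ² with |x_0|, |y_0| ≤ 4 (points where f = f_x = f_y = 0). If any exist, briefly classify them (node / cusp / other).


No singular points in the scanned grid; C is smooth there.

Compute partial derivatives:
  f_x = -2*x - 4.
  f_y = 1.
f_y = 1 is a nonzero constant, so f_y never vanishes: no point (x, y) can satisfy f = f_x = f_y = 0. In particular no (x, y) ∈ {−4, ..., 4}² is singular; the curve is smooth.


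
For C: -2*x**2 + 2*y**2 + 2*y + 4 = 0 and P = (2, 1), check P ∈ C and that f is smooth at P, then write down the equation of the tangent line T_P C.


Tangent line at P: -8*x + 6*y + 10 = 0.

Step 1: f(2, 1) = 0, so P lies on C.
Step 2: partial derivatives
  f_x(x, y) = -4*x, f_y(x, y) = 4*y + 2.
  f_x(P) = -8, f_y(P) = 6 (gradient nonzero, so P is smooth).
Step 3: tangent line at P: -8·(x − 2) + 6·(y − 1) = 0.
Expanding: -8*x + 6*y + 10 = 0.


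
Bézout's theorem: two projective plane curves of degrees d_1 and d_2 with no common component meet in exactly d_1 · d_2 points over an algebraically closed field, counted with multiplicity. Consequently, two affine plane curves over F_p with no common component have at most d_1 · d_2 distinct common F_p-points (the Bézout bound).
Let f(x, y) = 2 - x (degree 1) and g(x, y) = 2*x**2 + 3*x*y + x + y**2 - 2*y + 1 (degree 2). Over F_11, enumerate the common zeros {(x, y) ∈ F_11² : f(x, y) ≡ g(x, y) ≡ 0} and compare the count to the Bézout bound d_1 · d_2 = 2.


Common zeros: {(2, 0), (2, 7)}; count = 2; Bézout bound = 2.

deg(f) = 1, deg(g) = 2, so Bézout bound = 2.
Scan x ∈ F_11. For each x, list the y ∈ F_11 with f(x, y) ≡ 0 and those with g(x, y) ≡ 0 (mod 11); the common zeros in that column are the intersection.
  x = 0: f ≡ 0 at y ∈ ∅; g ≡ 0 at y ∈ {1}; common: ∅.
  x = 1: f ≡ 0 at y ∈ ∅; g ≡ 0 at y ∈ ∅; common: ∅.
  x = 2: f ≡ 0 at y ∈ {0, 1, 2, 3, 4, 5, 6, 7, 8, 9, 10}; g ≡ 0 at y ∈ {0, 7}; common: {0, 7}.
  x = 3: f ≡ 0 at y ∈ ∅; g ≡ 0 at y ∈ {0, 4}; common: ∅.
  x = 4: f ≡ 0 at y ∈ ∅; g ≡ 0 at y ∈ ∅; common: ∅.
  x = 5: f ≡ 0 at y ∈ ∅; g ≡ 0 at y ∈ {10}; common: ∅.
  x = 6: f ≡ 0 at y ∈ ∅; g ≡ 0 at y ∈ ∅; common: ∅.
  x = 7: f ≡ 0 at y ∈ ∅; g ≡ 0 at y ∈ {4, 10}; common: ∅.
  x = 8: f ≡ 0 at y ∈ ∅; g ≡ 0 at y ∈ ∅; common: ∅.
  x = 9: f ≡ 0 at y ∈ ∅; g ≡ 0 at y ∈ {1, 7}; common: ∅.
  x = 10: f ≡ 0 at y ∈ ∅; g ≡ 0 at y ∈ ∅; common: ∅.
Collecting: common zeros = {(2, 0), (2, 7)}, so the count is 2.
Comparison with the Bézout bound: 2 ≤ 2 = deg(f)·deg(g), as expected for curves with no common component (the bound is attained).


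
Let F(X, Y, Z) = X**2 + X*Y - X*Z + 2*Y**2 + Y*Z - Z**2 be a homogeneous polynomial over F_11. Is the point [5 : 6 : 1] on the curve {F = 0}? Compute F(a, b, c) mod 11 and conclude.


F(5,6,1) ≡ 6 (mod 11); P is NOT on the curve.

Evaluate F(5, 6, 1) term-by-term (mod 11).
  X**2 ↦ 1·25·1·1 = 25
  X*Y ↦ 1·5·6·1 = 30
  -X*Z ↦ -1·5·1·1 = -5
  2*Y**2 ↦ 2·1·36·1 = 72
  Y*Z ↦ 1·1·6·1 = 6
  -Z**2 ↦ -1·1·1·1 = -1
Sum: F(5, 6, 1) = (25) + (30) + (-5) + (72) + (6) + (-1) = 127.
Reducing mod 11: 127 ≡ 6 (mod 11).
Since F(a, b, c) ≡ 6 ≠ 0 (mod 11), P does NOT lie on the curve.


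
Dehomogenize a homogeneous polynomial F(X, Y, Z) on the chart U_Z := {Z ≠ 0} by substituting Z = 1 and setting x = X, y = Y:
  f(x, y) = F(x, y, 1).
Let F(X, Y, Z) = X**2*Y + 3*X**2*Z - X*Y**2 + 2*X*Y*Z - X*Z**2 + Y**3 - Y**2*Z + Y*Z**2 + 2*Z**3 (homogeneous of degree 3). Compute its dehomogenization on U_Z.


f(x, y) = x**2*y + 3*x**2 - x*y**2 + 2*x*y - x + y**3 - y**2 + y + 2

On U_Z we set Z = 1. Each monomial c·X^i·Y^j·Z^k in F becomes c·x^i·y^j·1^k = c·x^i·y^j.
Substituting Z = 1: F(X, Y, 1) = x**2*y + 3*x**2 - x*y**2 + 2*x*y - x + y**3 - y**2 + y + 2.
Note: deg(f) ≤ deg(F) = 3; strict inequality happens when F is divisible by Z (lost terms).


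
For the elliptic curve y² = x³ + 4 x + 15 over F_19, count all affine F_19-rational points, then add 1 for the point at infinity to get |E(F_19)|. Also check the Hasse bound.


Affine points = {(1, 1), (1, 18), (3, 4), (3, 15), (4, 0), (7, 5), (7, 14), (9, 1), (9, 18), (12, 9), (12, 10), (15, 7), (15, 12)}; affine count = 13; |E(F_19)| = 14.

Discriminant check: Δ ∝ 4a³ + 27b² = 4·4³ + 27·15² = 4·64 + 27·225 ≡ 4 (mod 19). Nonzero ⇒ E is nonsingular.
For each x ∈ F_19, compute rhs = x³ + 4·x + 15 mod 19, then count y ∈ F_19 with y² ≡ rhs.
  x = 0: rhs = 15, matching y values: none (0 points).
  x = 1: rhs = 1, matching y values: 1, 18 (2 points).
  x = 2: rhs = 12, matching y values: none (0 points).
  x = 3: rhs = 16, matching y values: 4, 15 (2 points).
  x = 4: rhs = 0, matching y values: 0 (1 points).
  x = 5: rhs = 8, matching y values: none (0 points).
  x = 6: rhs = 8, matching y values: none (0 points).
  x = 7: rhs = 6, matching y values: 5, 14 (2 points).
  x = 8: rhs = 8, matching y values: none (0 points).
  x = 9: rhs = 1, matching y values: 1, 18 (2 points).
  x = 10: rhs = 10, matching y values: none (0 points).
  x = 11: rhs = 3, matching y values: none (0 points).
  x = 12: rhs = 5, matching y values: 9, 10 (2 points).
  x = 13: rhs = 3, matching y values: none (0 points).
  x = 14: rhs = 3, matching y values: none (0 points).
  x = 15: rhs = 11, matching y values: 7, 12 (2 points).
  x = 16: rhs = 14, matching y values: none (0 points).
  x = 17: rhs = 18, matching y values: none (0 points).
  x = 18: rhs = 10, matching y values: none (0 points).
Total affine count: 13.
Full point count |E(F_19)| = 13 + 1 = 14.
Hasse bound: |14 − (19+1)| = |-6| = 6 ≤ 2√19 ≈ 8.7178 ✓.
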